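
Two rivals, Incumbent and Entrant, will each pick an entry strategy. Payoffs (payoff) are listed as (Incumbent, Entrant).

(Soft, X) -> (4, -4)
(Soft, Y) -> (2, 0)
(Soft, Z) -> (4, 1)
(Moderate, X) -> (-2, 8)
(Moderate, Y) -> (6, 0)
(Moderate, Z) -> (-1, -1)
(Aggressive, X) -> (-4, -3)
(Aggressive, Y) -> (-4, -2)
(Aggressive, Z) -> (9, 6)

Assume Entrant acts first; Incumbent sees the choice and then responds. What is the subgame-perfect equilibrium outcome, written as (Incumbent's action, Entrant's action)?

(Aggressive, Z)

Solve by backward induction (Entrant leads).
- X: Incumbent compares 4, -2, -4 and picks Soft; Entrant would get -4.
- Y: Incumbent compares 2, 6, -4 and picks Moderate; Entrant would get 0.
- Z: Incumbent compares 4, -1, 9 and picks Aggressive; Entrant would get 6.
Entrant's induced payoffs are -4, 0, 6, so Entrant commits to Z. Subgame-perfect outcome: (Aggressive, Z) with payoffs (9, 6).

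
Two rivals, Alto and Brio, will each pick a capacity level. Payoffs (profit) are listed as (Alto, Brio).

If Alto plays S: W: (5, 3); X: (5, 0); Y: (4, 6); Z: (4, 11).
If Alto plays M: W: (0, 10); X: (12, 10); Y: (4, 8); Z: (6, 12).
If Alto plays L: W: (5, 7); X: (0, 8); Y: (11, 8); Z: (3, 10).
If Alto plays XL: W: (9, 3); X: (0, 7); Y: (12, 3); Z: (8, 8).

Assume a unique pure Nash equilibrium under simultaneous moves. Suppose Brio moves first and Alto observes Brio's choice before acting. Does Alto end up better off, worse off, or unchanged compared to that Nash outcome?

better off

Solve by backward induction (Brio leads).
- W → Alto plays XL (best of 5, 0, 5, 9); Brio gets 3.
- X → Alto plays M (best of 5, 12, 0, 0); Brio gets 10.
- Y → Alto plays XL (best of 4, 4, 11, 12); Brio gets 3.
- Z → Alto plays XL (best of 4, 6, 3, 8); Brio gets 8.
Among 3, 10, 3, 8, the best is 10 at X. Subgame-perfect outcome: (M, X) with payoffs (12, 10).
Under simultaneous play:
Alto's best replies: W→XL; X→M; Y→XL; Z→XL.
Brio's best replies: S→Z; M→Z; L→Z; XL→Z.
Only (XL, Z) has each player best-responding; Nash payoffs (8, 8).
Alto earns 12 sequentially versus 8 at the Nash outcome: better off.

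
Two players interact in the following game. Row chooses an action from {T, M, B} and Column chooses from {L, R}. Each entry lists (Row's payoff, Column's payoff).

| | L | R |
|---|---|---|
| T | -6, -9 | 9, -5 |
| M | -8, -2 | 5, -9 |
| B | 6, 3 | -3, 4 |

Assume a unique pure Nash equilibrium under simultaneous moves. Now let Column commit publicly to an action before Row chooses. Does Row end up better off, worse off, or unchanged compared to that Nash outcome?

worse off

Row best-responds to each possible Column move:
- L: BR = B, leader payoff 3.
- R: BR = T, leader payoff -5.
Among 3, -5, the best is 3 at L. Subgame-perfect outcome: (B, L) with payoffs (6, 3).
Under simultaneous play:
Row's best replies: L→B; R→T.
Column's best replies: T→R; M→L; B→R.
Only (T, R) has each player best-responding; Nash payoffs (9, -5).
Row earns 6 sequentially versus 9 at the Nash outcome: worse off.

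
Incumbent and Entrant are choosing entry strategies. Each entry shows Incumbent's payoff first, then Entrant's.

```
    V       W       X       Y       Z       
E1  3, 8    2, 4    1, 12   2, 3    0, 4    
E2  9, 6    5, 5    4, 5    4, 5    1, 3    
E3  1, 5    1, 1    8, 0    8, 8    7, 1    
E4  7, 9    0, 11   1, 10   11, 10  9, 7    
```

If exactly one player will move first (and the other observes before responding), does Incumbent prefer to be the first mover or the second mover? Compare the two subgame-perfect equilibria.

If Incumbent leads: Entrant's best replies are E1→X, E2→V, E3→Y, E4→W; Incumbent's induced payoffs 1, 9, 8, 0; outcome (E2, V), payoffs (9, 6).
If Entrant leads: Incumbent's best replies are V→E2, W→E2, X→E3, Y→E4, Z→E4; Entrant's induced payoffs 6, 5, 0, 10, 7; outcome (E4, Y), payoffs (11, 10).
Incumbent gets 9 moving first and 11 moving second, so Incumbent prefers to move second.

second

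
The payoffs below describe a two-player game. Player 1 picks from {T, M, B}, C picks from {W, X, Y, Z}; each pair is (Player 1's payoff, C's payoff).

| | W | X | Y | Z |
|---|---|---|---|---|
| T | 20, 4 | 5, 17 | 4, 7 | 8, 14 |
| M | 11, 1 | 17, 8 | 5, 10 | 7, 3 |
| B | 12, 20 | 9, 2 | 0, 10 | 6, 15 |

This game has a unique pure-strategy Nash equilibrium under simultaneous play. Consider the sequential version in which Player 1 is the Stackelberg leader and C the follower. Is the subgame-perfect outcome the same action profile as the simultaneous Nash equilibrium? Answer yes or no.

no

Solve by backward induction (Player 1 leads).
- T: C compares 4, 17, 7, 14 and picks X; Player 1 would get 5.
- M: C compares 1, 8, 10, 3 and picks Y; Player 1 would get 5.
- B: C compares 20, 2, 10, 15 and picks W; Player 1 would get 12.
Maximizing over 5, 5, 12, Player 1 chooses B. Subgame-perfect outcome: (B, W) with payoffs (12, 20).
Now find the simultaneous Nash equilibrium.
Player 1's best replies: W→T; X→M; Y→M; Z→T.
C's best replies: T→X; M→Y; B→W.
The unique mutual best reply is (M, Y), giving (5, 10).
Sequential outcome (B, W) differs from the Nash profile (M, Y).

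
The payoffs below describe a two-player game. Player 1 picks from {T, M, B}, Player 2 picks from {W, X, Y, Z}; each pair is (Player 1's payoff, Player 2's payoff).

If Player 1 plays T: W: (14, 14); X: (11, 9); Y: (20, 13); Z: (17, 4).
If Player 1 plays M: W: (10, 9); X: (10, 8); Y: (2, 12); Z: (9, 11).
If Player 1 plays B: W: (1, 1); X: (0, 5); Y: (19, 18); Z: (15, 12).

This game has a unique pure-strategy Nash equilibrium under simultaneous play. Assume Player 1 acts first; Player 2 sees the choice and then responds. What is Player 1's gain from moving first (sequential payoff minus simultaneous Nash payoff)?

Solve by backward induction (Player 1 leads).
- T → Player 2 plays W (best of 14, 9, 13, 4); Player 1 gets 14.
- M → Player 2 plays Y (best of 9, 8, 12, 11); Player 1 gets 2.
- B → Player 2 plays Y (best of 1, 5, 18, 12); Player 1 gets 19.
Among 14, 2, 19, the best is 19 at B. Subgame-perfect outcome: (B, Y) with payoffs (19, 18).
For the simultaneous game, intersect best replies.
Player 1's best replies: W→T; X→T; Y→T; Z→T.
Player 2's best replies: T→W; M→Y; B→Y.
Only (T, W) has each player best-responding; Nash payoffs (14, 14).
Player 1's commitment gain: 19 − 14 = 5.

5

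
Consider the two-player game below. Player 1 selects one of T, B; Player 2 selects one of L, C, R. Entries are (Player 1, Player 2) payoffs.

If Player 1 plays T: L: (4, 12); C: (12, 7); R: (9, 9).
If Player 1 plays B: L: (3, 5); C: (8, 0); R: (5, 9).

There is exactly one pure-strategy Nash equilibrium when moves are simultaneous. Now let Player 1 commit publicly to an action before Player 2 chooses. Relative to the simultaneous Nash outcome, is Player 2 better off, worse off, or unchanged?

Solve by backward induction (Player 1 leads).
- T → Player 2 plays L (best of 12, 7, 9); Player 1 gets 4.
- B → Player 2 plays R (best of 5, 0, 9); Player 1 gets 5.
Maximizing over 4, 5, Player 1 chooses B. Subgame-perfect outcome: (B, R) with payoffs (5, 9).
For the simultaneous game, intersect best replies.
Player 1's best replies: L→T; C→T; R→T.
Player 2's best replies: T→L; B→R.
The unique mutual best reply is (T, L), giving (4, 12).
Player 2 earns 9 sequentially versus 12 at the Nash outcome: worse off.

worse off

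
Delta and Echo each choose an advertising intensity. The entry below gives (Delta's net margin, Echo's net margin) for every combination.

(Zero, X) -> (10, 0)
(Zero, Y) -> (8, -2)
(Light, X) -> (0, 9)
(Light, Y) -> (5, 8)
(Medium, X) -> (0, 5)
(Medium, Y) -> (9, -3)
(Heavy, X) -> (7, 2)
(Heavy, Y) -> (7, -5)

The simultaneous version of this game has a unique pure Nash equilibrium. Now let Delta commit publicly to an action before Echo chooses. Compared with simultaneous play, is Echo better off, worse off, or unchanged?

Backward induction with Delta moving first.
- Zero: Echo compares 0, -2 and picks X; Delta would get 10.
- Light: Echo compares 9, 8 and picks X; Delta would get 0.
- Medium: Echo compares 5, -3 and picks X; Delta would get 0.
- Heavy: Echo compares 2, -5 and picks X; Delta would get 7.
Maximizing over 10, 0, 0, 7, Delta chooses Zero. Subgame-perfect outcome: (Zero, X) with payoffs (10, 0).
For the simultaneous game, intersect best replies.
Delta's best replies: X→Zero; Y→Medium.
Echo's best replies: Zero→X; Light→X; Medium→X; Heavy→X.
The unique mutual best reply is (Zero, X), giving (10, 0).
Echo earns 0 sequentially versus 0 at the Nash outcome: unchanged.

unchanged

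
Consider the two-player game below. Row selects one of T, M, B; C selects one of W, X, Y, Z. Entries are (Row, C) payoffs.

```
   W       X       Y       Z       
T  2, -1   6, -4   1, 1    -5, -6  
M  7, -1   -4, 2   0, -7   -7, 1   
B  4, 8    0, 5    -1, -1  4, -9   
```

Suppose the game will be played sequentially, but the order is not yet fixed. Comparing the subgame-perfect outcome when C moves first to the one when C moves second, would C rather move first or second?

If Row leads: C's best replies are T→Y, M→X, B→W; Row's induced payoffs 1, -4, 4; outcome (B, W), payoffs (4, 8).
If C leads: Row's best replies are W→M, X→T, Y→T, Z→B; C's induced payoffs -1, -4, 1, -9; outcome (T, Y), payoffs (1, 1).
C gets 1 moving first and 8 moving second, so C prefers to move second.

second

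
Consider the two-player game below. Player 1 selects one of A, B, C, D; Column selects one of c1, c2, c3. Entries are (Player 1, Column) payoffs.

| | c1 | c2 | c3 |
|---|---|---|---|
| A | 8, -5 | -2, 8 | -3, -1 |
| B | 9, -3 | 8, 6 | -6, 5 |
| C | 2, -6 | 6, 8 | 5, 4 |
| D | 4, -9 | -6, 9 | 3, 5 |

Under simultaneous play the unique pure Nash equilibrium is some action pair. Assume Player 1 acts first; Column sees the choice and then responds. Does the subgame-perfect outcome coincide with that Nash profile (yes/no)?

Solve by backward induction (Player 1 leads).
- A: BR = c2, leader payoff -2.
- B: BR = c2, leader payoff 8.
- C: BR = c2, leader payoff 6.
- D: BR = c2, leader payoff -6.
Among -2, 8, 6, -6, the best is 8 at B. Subgame-perfect outcome: (B, c2) with payoffs (8, 6).
For the simultaneous game, intersect best replies.
Player 1's best replies: c1→B; c2→B; c3→C.
Column's best replies: A→c2; B→c2; C→c2; D→c2.
The unique mutual best reply is (B, c2), giving (8, 6).
Sequential outcome (B, c2) coincides with the Nash profile (B, c2).

yes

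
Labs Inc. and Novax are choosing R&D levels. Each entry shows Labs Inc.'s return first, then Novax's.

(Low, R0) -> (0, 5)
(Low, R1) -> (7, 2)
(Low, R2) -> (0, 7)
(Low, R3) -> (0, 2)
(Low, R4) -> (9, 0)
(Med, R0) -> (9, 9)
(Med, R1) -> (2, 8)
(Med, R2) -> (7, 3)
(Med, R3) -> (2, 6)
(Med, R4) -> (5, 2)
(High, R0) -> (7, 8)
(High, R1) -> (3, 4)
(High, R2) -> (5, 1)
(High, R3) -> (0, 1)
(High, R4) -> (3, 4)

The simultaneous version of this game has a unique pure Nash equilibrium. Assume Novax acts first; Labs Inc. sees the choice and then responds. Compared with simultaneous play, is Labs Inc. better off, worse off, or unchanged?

unchanged

Backward induction with Novax moving first.
- R0: BR = Med, leader payoff 9.
- R1: BR = Low, leader payoff 2.
- R2: BR = Med, leader payoff 3.
- R3: BR = Med, leader payoff 6.
- R4: BR = Low, leader payoff 0.
Novax's induced payoffs are 9, 2, 3, 6, 0, so Novax commits to R0. Subgame-perfect outcome: (Med, R0) with payoffs (9, 9).
Under simultaneous play:
Labs Inc.'s best replies: R0→Med; R1→Low; R2→Med; R3→Med; R4→Low.
Novax's best replies: Low→R2; Med→R0; High→R0.
Only (Med, R0) has each player best-responding; Nash payoffs (9, 9).
Labs Inc. earns 9 sequentially versus 9 at the Nash outcome: unchanged.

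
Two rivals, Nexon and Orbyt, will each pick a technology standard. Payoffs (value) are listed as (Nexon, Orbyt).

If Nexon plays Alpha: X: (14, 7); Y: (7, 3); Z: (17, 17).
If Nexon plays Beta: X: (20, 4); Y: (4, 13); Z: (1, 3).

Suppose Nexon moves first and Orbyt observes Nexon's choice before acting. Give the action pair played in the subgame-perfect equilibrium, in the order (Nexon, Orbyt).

(Alpha, Z)

Backward induction with Nexon moving first.
- Alpha: Orbyt compares 7, 3, 17 and picks Z; Nexon would get 17.
- Beta: Orbyt compares 4, 13, 3 and picks Y; Nexon would get 4.
Maximizing over 17, 4, Nexon chooses Alpha. Subgame-perfect outcome: (Alpha, Z) with payoffs (17, 17).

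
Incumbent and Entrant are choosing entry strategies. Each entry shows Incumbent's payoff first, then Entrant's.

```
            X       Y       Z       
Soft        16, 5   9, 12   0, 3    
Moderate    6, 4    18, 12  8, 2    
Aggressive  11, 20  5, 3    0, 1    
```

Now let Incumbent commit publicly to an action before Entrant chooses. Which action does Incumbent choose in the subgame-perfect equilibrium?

Solve by backward induction (Incumbent leads).
- Soft → Entrant plays Y (best of 5, 12, 3); Incumbent gets 9.
- Moderate → Entrant plays Y (best of 4, 12, 2); Incumbent gets 18.
- Aggressive → Entrant plays X (best of 20, 3, 1); Incumbent gets 11.
Among 9, 18, 11, the best is 18 at Moderate. Subgame-perfect outcome: (Moderate, Y) with payoffs (18, 12).

Moderate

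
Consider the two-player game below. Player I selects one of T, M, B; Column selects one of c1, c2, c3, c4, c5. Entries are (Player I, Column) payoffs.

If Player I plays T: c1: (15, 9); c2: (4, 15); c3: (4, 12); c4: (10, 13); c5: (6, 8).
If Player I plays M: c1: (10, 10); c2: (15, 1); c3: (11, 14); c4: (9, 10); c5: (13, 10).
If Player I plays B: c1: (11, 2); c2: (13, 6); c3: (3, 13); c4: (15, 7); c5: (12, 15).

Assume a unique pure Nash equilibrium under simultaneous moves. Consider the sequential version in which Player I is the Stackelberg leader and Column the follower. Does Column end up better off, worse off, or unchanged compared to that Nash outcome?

Backward induction with Player I moving first.
- T: BR = c2, leader payoff 4.
- M: BR = c3, leader payoff 11.
- B: BR = c5, leader payoff 12.
Among 4, 11, 12, the best is 12 at B. Subgame-perfect outcome: (B, c5) with payoffs (12, 15).
Now find the simultaneous Nash equilibrium.
Player I's best replies: c1→T; c2→M; c3→M; c4→B; c5→M.
Column's best replies: T→c2; M→c3; B→c5.
Only (M, c3) has each player best-responding; Nash payoffs (11, 14).
Column earns 15 sequentially versus 14 at the Nash outcome: better off.

better off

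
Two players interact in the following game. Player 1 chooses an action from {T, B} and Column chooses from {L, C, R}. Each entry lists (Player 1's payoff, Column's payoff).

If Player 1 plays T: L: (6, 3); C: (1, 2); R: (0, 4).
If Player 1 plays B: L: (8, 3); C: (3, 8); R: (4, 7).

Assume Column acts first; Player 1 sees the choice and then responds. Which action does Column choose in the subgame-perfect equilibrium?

C

Backward induction with Column moving first.
- L: Player 1 compares 6, 8 and picks B; Column would get 3.
- C: Player 1 compares 1, 3 and picks B; Column would get 8.
- R: Player 1 compares 0, 4 and picks B; Column would get 7.
Column's induced payoffs are 3, 8, 7, so Column commits to C. Subgame-perfect outcome: (B, C) with payoffs (3, 8).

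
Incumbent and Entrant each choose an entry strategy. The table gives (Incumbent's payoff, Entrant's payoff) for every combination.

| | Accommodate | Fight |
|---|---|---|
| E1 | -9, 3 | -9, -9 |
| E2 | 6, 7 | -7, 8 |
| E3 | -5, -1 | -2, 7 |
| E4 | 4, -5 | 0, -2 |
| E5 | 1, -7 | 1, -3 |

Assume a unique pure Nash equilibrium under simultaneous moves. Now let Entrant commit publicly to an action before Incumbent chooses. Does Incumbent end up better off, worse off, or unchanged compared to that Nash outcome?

Work backward from Incumbent's decision.
- Accommodate: BR = E2, leader payoff 7.
- Fight: BR = E5, leader payoff -3.
Maximizing over 7, -3, Entrant chooses Accommodate. Subgame-perfect outcome: (E2, Accommodate) with payoffs (6, 7).
Under simultaneous play:
Incumbent's best replies: Accommodate→E2; Fight→E5.
Entrant's best replies: E1→Accommodate; E2→Fight; E3→Fight; E4→Fight; E5→Fight.
Only (E5, Fight) has each player best-responding; Nash payoffs (1, -3).
Incumbent earns 6 sequentially versus 1 at the Nash outcome: better off.

better off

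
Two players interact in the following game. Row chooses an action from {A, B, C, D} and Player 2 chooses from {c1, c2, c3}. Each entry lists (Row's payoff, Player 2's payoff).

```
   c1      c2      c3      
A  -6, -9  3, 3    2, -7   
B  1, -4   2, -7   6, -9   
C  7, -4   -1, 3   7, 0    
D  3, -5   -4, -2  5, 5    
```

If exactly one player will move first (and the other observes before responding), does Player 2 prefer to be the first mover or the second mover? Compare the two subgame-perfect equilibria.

If Row leads: Player 2's best replies are A→c2, B→c1, C→c2, D→c3; Row's induced payoffs 3, 1, -1, 5; outcome (D, c3), payoffs (5, 5).
If Player 2 leads: Row's best replies are c1→C, c2→A, c3→C; Player 2's induced payoffs -4, 3, 0; outcome (A, c2), payoffs (3, 3).
Player 2 gets 3 moving first and 5 moving second, so Player 2 prefers to move second.

second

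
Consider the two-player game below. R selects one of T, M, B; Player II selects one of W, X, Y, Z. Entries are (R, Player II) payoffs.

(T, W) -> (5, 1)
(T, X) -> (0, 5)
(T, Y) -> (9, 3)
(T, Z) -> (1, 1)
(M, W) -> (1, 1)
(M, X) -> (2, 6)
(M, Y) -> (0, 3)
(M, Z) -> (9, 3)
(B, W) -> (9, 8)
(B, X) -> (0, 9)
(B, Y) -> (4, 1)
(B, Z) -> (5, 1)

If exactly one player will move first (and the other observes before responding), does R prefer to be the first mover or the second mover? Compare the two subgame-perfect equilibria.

If R leads: Player II's best replies are T→X, M→X, B→X; R's induced payoffs 0, 2, 0; outcome (M, X), payoffs (2, 6).
If Player II leads: R's best replies are W→B, X→M, Y→T, Z→M; Player II's induced payoffs 8, 6, 3, 3; outcome (B, W), payoffs (9, 8).
R gets 2 moving first and 9 moving second, so R prefers to move second.

second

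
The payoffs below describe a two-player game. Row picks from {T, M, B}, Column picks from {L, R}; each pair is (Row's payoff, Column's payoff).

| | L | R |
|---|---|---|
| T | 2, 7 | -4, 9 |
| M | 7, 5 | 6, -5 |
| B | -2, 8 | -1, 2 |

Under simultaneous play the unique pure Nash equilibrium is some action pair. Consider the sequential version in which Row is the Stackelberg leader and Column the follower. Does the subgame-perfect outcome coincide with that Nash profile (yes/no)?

yes

Work backward from Column's decision.
- T → Column plays R (best of 7, 9); Row gets -4.
- M → Column plays L (best of 5, -5); Row gets 7.
- B → Column plays L (best of 8, 2); Row gets -2.
Maximizing over -4, 7, -2, Row chooses M. Subgame-perfect outcome: (M, L) with payoffs (7, 5).
Under simultaneous play:
Row's best replies: L→M; R→M.
Column's best replies: T→R; M→L; B→L.
The unique mutual best reply is (M, L), giving (7, 5).
Sequential outcome (M, L) coincides with the Nash profile (M, L).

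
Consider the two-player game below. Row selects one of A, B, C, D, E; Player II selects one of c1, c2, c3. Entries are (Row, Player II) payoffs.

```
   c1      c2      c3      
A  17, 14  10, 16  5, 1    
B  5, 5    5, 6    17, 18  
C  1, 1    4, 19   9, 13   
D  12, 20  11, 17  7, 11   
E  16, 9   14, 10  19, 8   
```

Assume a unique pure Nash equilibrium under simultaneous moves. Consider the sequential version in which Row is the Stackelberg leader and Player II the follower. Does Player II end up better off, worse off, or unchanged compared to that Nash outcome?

Backward induction with Row moving first.
- A: BR = c2, leader payoff 10.
- B: BR = c3, leader payoff 17.
- C: BR = c2, leader payoff 4.
- D: BR = c1, leader payoff 12.
- E: BR = c2, leader payoff 14.
Maximizing over 10, 17, 4, 12, 14, Row chooses B. Subgame-perfect outcome: (B, c3) with payoffs (17, 18).
Under simultaneous play:
Row's best replies: c1→A; c2→E; c3→E.
Player II's best replies: A→c2; B→c3; C→c2; D→c1; E→c2.
Only (E, c2) has each player best-responding; Nash payoffs (14, 10).
Player II earns 18 sequentially versus 10 at the Nash outcome: better off.

better off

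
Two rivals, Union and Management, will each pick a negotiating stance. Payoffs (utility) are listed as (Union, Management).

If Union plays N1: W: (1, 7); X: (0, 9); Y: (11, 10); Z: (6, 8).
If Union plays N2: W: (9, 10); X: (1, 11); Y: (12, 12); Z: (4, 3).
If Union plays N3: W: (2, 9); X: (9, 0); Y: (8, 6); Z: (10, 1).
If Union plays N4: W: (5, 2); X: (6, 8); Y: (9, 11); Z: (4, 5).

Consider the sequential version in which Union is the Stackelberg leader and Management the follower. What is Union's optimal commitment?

Work backward from Management's decision.
- N1: BR = Y, leader payoff 11.
- N2: BR = Y, leader payoff 12.
- N3: BR = W, leader payoff 2.
- N4: BR = Y, leader payoff 9.
Among 11, 12, 2, 9, the best is 12 at N2. Subgame-perfect outcome: (N2, Y) with payoffs (12, 12).

N2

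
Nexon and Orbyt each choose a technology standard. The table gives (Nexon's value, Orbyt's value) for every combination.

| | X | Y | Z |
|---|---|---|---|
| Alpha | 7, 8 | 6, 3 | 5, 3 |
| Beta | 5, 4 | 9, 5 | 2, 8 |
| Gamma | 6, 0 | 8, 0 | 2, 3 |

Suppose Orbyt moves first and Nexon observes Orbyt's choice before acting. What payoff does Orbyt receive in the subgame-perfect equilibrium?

Backward induction with Orbyt moving first.
- X: Nexon compares 7, 5, 6 and picks Alpha; Orbyt would get 8.
- Y: Nexon compares 6, 9, 8 and picks Beta; Orbyt would get 5.
- Z: Nexon compares 5, 2, 2 and picks Alpha; Orbyt would get 3.
Maximizing over 8, 5, 3, Orbyt chooses X. Subgame-perfect outcome: (Alpha, X) with payoffs (7, 8).

8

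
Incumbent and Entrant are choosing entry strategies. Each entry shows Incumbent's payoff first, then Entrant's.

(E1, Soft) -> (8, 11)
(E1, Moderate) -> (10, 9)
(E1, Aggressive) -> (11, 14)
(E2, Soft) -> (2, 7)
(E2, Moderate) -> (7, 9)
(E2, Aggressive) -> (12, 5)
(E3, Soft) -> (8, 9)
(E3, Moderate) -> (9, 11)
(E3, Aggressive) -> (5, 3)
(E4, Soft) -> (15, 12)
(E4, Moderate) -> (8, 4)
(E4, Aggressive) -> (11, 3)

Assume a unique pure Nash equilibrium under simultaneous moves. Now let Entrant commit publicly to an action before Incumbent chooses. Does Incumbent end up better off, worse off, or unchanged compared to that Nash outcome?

unchanged

Solve by backward induction (Entrant leads).
- Soft → Incumbent plays E4 (best of 8, 2, 8, 15); Entrant gets 12.
- Moderate → Incumbent plays E1 (best of 10, 7, 9, 8); Entrant gets 9.
- Aggressive → Incumbent plays E2 (best of 11, 12, 5, 11); Entrant gets 5.
Entrant's induced payoffs are 12, 9, 5, so Entrant commits to Soft. Subgame-perfect outcome: (E4, Soft) with payoffs (15, 12).
For the simultaneous game, intersect best replies.
Incumbent's best replies: Soft→E4; Moderate→E1; Aggressive→E2.
Entrant's best replies: E1→Aggressive; E2→Moderate; E3→Moderate; E4→Soft.
The unique mutual best reply is (E4, Soft), giving (15, 12).
Incumbent earns 15 sequentially versus 15 at the Nash outcome: unchanged.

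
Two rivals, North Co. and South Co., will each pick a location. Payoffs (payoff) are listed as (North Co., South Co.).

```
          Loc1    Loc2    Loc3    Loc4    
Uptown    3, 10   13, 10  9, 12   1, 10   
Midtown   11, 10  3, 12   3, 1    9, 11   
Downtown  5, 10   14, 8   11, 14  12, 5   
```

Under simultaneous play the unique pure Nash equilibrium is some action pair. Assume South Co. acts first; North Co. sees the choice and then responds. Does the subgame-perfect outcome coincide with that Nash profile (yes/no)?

yes

North Co. best-responds to each possible South Co. move:
- Loc1: North Co. compares 3, 11, 5 and picks Midtown; South Co. would get 10.
- Loc2: North Co. compares 13, 3, 14 and picks Downtown; South Co. would get 8.
- Loc3: North Co. compares 9, 3, 11 and picks Downtown; South Co. would get 14.
- Loc4: North Co. compares 1, 9, 12 and picks Downtown; South Co. would get 5.
South Co.'s induced payoffs are 10, 8, 14, 5, so South Co. commits to Loc3. Subgame-perfect outcome: (Downtown, Loc3) with payoffs (11, 14).
Under simultaneous play:
North Co.'s best replies: Loc1→Midtown; Loc2→Downtown; Loc3→Downtown; Loc4→Downtown.
South Co.'s best replies: Uptown→Loc3; Midtown→Loc2; Downtown→Loc3.
Only (Downtown, Loc3) has each player best-responding; Nash payoffs (11, 14).
Sequential outcome (Downtown, Loc3) coincides with the Nash profile (Downtown, Loc3).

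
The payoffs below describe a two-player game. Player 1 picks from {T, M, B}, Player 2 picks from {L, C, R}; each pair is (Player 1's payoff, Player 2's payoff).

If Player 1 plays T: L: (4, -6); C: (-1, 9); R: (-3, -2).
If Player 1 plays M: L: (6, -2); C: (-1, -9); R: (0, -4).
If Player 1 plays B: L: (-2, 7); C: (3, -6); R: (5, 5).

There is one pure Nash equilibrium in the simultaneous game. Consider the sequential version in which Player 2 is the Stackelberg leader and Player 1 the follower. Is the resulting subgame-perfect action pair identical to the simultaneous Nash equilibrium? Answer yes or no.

Solve by backward induction (Player 2 leads).
- L: BR = M, leader payoff -2.
- C: BR = B, leader payoff -6.
- R: BR = B, leader payoff 5.
Player 2's induced payoffs are -2, -6, 5, so Player 2 commits to R. Subgame-perfect outcome: (B, R) with payoffs (5, 5).
Under simultaneous play:
Player 1's best replies: L→M; C→B; R→B.
Player 2's best replies: T→C; M→L; B→L.
The unique mutual best reply is (M, L), giving (6, -2).
Sequential outcome (B, R) differs from the Nash profile (M, L).

no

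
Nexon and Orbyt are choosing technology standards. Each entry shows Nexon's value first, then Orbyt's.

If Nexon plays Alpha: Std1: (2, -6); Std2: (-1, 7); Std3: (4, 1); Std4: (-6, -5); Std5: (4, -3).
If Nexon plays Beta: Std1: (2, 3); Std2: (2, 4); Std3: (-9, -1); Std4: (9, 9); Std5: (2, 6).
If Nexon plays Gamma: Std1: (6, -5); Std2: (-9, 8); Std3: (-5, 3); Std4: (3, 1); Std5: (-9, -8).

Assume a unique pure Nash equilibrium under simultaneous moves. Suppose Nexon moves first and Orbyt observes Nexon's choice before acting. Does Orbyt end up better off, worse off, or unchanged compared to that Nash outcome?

unchanged

Backward induction with Nexon moving first.
- Alpha: Orbyt compares -6, 7, 1, -5, -3 and picks Std2; Nexon would get -1.
- Beta: Orbyt compares 3, 4, -1, 9, 6 and picks Std4; Nexon would get 9.
- Gamma: Orbyt compares -5, 8, 3, 1, -8 and picks Std2; Nexon would get -9.
Nexon's induced payoffs are -1, 9, -9, so Nexon commits to Beta. Subgame-perfect outcome: (Beta, Std4) with payoffs (9, 9).
For the simultaneous game, intersect best replies.
Nexon's best replies: Std1→Gamma; Std2→Beta; Std3→Alpha; Std4→Beta; Std5→Alpha.
Orbyt's best replies: Alpha→Std2; Beta→Std4; Gamma→Std2.
The unique mutual best reply is (Beta, Std4), giving (9, 9).
Orbyt earns 9 sequentially versus 9 at the Nash outcome: unchanged.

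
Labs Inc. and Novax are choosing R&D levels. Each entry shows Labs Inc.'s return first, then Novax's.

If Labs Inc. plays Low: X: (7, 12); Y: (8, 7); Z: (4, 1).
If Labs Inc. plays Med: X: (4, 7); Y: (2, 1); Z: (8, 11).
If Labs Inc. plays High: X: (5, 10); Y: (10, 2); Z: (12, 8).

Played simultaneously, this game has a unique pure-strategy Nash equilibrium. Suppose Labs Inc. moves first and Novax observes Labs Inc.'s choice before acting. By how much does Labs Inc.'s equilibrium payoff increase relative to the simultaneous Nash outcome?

Novax best-responds to each possible Labs Inc. move:
- Low → Novax plays X (best of 12, 7, 1); Labs Inc. gets 7.
- Med → Novax plays Z (best of 7, 1, 11); Labs Inc. gets 8.
- High → Novax plays X (best of 10, 2, 8); Labs Inc. gets 5.
Labs Inc.'s induced payoffs are 7, 8, 5, so Labs Inc. commits to Med. Subgame-perfect outcome: (Med, Z) with payoffs (8, 11).
Now find the simultaneous Nash equilibrium.
Labs Inc.'s best replies: X→Low; Y→High; Z→High.
Novax's best replies: Low→X; Med→Z; High→X.
The unique mutual best reply is (Low, X), giving (7, 12).
Labs Inc.'s commitment gain: 8 − 7 = 1.

1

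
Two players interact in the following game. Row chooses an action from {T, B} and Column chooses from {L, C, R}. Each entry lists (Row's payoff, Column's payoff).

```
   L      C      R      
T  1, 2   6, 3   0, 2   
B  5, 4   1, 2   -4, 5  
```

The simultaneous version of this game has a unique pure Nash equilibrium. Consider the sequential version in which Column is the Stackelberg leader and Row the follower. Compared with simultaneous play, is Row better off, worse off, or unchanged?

Backward induction with Column moving first.
- L: BR = B, leader payoff 4.
- C: BR = T, leader payoff 3.
- R: BR = T, leader payoff 2.
Among 4, 3, 2, the best is 4 at L. Subgame-perfect outcome: (B, L) with payoffs (5, 4).
For the simultaneous game, intersect best replies.
Row's best replies: L→B; C→T; R→T.
Column's best replies: T→C; B→R.
Only (T, C) has each player best-responding; Nash payoffs (6, 3).
Row earns 5 sequentially versus 6 at the Nash outcome: worse off.

worse off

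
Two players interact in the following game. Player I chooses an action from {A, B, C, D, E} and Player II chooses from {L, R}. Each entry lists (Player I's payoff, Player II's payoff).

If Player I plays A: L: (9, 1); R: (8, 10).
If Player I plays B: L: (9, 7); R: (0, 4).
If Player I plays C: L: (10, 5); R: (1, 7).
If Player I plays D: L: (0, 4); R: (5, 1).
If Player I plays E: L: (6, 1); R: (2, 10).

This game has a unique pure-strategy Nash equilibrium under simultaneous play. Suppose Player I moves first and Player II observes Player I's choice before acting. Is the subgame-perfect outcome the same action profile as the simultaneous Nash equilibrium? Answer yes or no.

Work backward from Player II's decision.
- A: BR = R, leader payoff 8.
- B: BR = L, leader payoff 9.
- C: BR = R, leader payoff 1.
- D: BR = L, leader payoff 0.
- E: BR = R, leader payoff 2.
Among 8, 9, 1, 0, 2, the best is 9 at B. Subgame-perfect outcome: (B, L) with payoffs (9, 7).
For the simultaneous game, intersect best replies.
Player I's best replies: L→C; R→A.
Player II's best replies: A→R; B→L; C→R; D→L; E→R.
Only (A, R) has each player best-responding; Nash payoffs (8, 10).
Sequential outcome (B, L) differs from the Nash profile (A, R).

no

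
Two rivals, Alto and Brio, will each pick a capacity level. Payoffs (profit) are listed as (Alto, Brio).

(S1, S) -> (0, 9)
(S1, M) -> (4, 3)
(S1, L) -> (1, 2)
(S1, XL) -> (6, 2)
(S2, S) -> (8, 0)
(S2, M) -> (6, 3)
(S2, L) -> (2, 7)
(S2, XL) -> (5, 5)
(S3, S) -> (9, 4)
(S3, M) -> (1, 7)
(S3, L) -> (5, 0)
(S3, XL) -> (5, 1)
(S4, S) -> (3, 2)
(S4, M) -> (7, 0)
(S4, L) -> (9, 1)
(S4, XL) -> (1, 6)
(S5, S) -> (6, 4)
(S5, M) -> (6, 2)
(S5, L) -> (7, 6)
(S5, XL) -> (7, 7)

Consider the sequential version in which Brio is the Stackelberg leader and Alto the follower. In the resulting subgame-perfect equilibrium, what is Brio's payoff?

Work backward from Alto's decision.
- S: Alto compares 0, 8, 9, 3, 6 and picks S3; Brio would get 4.
- M: Alto compares 4, 6, 1, 7, 6 and picks S4; Brio would get 0.
- L: Alto compares 1, 2, 5, 9, 7 and picks S4; Brio would get 1.
- XL: Alto compares 6, 5, 5, 1, 7 and picks S5; Brio would get 7.
Maximizing over 4, 0, 1, 7, Brio chooses XL. Subgame-perfect outcome: (S5, XL) with payoffs (7, 7).

7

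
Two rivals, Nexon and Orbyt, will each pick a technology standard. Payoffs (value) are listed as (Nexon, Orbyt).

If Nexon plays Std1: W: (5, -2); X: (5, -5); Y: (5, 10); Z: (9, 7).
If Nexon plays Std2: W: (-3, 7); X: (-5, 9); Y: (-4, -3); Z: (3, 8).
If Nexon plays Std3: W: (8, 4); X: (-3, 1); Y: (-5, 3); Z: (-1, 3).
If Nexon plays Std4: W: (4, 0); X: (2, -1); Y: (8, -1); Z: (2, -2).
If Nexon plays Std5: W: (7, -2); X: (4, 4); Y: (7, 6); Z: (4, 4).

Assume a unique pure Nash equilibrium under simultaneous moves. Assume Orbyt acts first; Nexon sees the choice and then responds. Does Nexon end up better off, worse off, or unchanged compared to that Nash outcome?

better off

Solve by backward induction (Orbyt leads).
- W: BR = Std3, leader payoff 4.
- X: BR = Std1, leader payoff -5.
- Y: BR = Std4, leader payoff -1.
- Z: BR = Std1, leader payoff 7.
Orbyt's induced payoffs are 4, -5, -1, 7, so Orbyt commits to Z. Subgame-perfect outcome: (Std1, Z) with payoffs (9, 7).
Now find the simultaneous Nash equilibrium.
Nexon's best replies: W→Std3; X→Std1; Y→Std4; Z→Std1.
Orbyt's best replies: Std1→Y; Std2→X; Std3→W; Std4→W; Std5→Y.
The unique mutual best reply is (Std3, W), giving (8, 4).
Nexon earns 9 sequentially versus 8 at the Nash outcome: better off.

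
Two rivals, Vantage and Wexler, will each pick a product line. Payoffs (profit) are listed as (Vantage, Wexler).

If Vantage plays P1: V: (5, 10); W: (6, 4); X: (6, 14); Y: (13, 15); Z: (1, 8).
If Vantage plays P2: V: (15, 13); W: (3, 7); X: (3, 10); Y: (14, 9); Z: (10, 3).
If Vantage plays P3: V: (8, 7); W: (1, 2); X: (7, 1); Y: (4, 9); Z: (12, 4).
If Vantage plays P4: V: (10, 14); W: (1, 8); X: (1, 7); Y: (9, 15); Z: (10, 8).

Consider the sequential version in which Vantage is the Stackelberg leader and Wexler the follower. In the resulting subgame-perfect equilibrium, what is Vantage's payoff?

15

Backward induction with Vantage moving first.
- P1: Wexler compares 10, 4, 14, 15, 8 and picks Y; Vantage would get 13.
- P2: Wexler compares 13, 7, 10, 9, 3 and picks V; Vantage would get 15.
- P3: Wexler compares 7, 2, 1, 9, 4 and picks Y; Vantage would get 4.
- P4: Wexler compares 14, 8, 7, 15, 8 and picks Y; Vantage would get 9.
Vantage's induced payoffs are 13, 15, 4, 9, so Vantage commits to P2. Subgame-perfect outcome: (P2, V) with payoffs (15, 13).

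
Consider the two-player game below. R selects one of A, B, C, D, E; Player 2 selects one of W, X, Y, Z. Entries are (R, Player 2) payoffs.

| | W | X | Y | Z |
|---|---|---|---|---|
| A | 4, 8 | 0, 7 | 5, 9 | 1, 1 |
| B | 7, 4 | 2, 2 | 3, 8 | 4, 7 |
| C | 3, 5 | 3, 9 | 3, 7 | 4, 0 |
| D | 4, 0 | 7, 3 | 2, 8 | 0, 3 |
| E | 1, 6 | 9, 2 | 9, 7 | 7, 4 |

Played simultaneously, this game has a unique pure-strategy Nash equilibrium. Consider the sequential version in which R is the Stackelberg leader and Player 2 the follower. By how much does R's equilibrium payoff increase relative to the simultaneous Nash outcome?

Backward induction with R moving first.
- A: BR = Y, leader payoff 5.
- B: BR = Y, leader payoff 3.
- C: BR = X, leader payoff 3.
- D: BR = Y, leader payoff 2.
- E: BR = Y, leader payoff 9.
Among 5, 3, 3, 2, 9, the best is 9 at E. Subgame-perfect outcome: (E, Y) with payoffs (9, 7).
Now find the simultaneous Nash equilibrium.
R's best replies: W→B; X→E; Y→E; Z→E.
Player 2's best replies: A→Y; B→Y; C→X; D→Y; E→Y.
The unique mutual best reply is (E, Y), giving (9, 7).
R's commitment gain: 9 − 9 = 0.

0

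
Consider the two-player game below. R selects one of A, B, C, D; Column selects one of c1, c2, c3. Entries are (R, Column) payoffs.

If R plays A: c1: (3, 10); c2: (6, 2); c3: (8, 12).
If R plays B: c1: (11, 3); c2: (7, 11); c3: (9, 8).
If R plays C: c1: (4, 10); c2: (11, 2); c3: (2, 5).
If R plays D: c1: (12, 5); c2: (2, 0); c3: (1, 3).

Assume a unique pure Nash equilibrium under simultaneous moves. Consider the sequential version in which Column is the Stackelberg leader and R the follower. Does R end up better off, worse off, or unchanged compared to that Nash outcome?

worse off

Backward induction with Column moving first.
- c1: R compares 3, 11, 4, 12 and picks D; Column would get 5.
- c2: R compares 6, 7, 11, 2 and picks C; Column would get 2.
- c3: R compares 8, 9, 2, 1 and picks B; Column would get 8.
Among 5, 2, 8, the best is 8 at c3. Subgame-perfect outcome: (B, c3) with payoffs (9, 8).
For the simultaneous game, intersect best replies.
R's best replies: c1→D; c2→C; c3→B.
Column's best replies: A→c3; B→c2; C→c1; D→c1.
Only (D, c1) has each player best-responding; Nash payoffs (12, 5).
R earns 9 sequentially versus 12 at the Nash outcome: worse off.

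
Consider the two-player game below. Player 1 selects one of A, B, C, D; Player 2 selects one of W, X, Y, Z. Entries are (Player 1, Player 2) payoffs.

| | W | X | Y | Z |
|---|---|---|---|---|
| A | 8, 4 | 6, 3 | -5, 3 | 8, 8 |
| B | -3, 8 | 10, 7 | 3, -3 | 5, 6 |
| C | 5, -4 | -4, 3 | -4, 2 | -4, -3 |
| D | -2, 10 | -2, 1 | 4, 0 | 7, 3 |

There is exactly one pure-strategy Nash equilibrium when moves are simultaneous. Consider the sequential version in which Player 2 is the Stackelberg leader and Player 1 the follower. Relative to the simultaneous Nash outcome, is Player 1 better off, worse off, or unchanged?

Work backward from Player 1's decision.
- W: BR = A, leader payoff 4.
- X: BR = B, leader payoff 7.
- Y: BR = D, leader payoff 0.
- Z: BR = A, leader payoff 8.
Player 2's induced payoffs are 4, 7, 0, 8, so Player 2 commits to Z. Subgame-perfect outcome: (A, Z) with payoffs (8, 8).
Under simultaneous play:
Player 1's best replies: W→A; X→B; Y→D; Z→A.
Player 2's best replies: A→Z; B→W; C→X; D→W.
Only (A, Z) has each player best-responding; Nash payoffs (8, 8).
Player 1 earns 8 sequentially versus 8 at the Nash outcome: unchanged.

unchanged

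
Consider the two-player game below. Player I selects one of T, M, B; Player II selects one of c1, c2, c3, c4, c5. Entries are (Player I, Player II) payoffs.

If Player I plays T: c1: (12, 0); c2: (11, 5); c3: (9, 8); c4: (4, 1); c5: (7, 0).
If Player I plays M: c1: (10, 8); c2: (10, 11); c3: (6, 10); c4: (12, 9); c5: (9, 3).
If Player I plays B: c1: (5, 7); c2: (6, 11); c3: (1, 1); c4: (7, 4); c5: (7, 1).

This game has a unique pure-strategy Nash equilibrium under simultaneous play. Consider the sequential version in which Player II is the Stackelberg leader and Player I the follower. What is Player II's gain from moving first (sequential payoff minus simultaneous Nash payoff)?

1

Player I best-responds to each possible Player II move:
- c1 → Player I plays T (best of 12, 10, 5); Player II gets 0.
- c2 → Player I plays T (best of 11, 10, 6); Player II gets 5.
- c3 → Player I plays T (best of 9, 6, 1); Player II gets 8.
- c4 → Player I plays M (best of 4, 12, 7); Player II gets 9.
- c5 → Player I plays M (best of 7, 9, 7); Player II gets 3.
Maximizing over 0, 5, 8, 9, 3, Player II chooses c4. Subgame-perfect outcome: (M, c4) with payoffs (12, 9).
Now find the simultaneous Nash equilibrium.
Player I's best replies: c1→T; c2→T; c3→T; c4→M; c5→M.
Player II's best replies: T→c3; M→c2; B→c2.
Only (T, c3) has each player best-responding; Nash payoffs (9, 8).
Player II's commitment gain: 9 − 8 = 1.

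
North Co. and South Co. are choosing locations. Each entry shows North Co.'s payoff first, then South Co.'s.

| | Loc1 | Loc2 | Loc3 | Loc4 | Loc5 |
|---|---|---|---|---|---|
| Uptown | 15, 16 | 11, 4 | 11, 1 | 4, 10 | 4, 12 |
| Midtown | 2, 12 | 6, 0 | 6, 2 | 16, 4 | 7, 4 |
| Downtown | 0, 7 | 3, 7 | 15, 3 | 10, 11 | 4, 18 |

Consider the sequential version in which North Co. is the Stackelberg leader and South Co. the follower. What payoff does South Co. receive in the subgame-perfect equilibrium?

Solve by backward induction (North Co. leads).
- Uptown: BR = Loc1, leader payoff 15.
- Midtown: BR = Loc1, leader payoff 2.
- Downtown: BR = Loc5, leader payoff 4.
North Co.'s induced payoffs are 15, 2, 4, so North Co. commits to Uptown. Subgame-perfect outcome: (Uptown, Loc1) with payoffs (15, 16).

16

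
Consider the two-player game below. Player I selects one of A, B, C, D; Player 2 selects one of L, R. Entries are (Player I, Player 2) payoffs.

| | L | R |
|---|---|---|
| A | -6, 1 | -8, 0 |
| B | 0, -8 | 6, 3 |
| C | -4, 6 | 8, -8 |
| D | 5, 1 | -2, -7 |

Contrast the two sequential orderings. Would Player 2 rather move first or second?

If Player I leads: Player 2's best replies are A→L, B→R, C→L, D→L; Player I's induced payoffs -6, 6, -4, 5; outcome (B, R), payoffs (6, 3).
If Player 2 leads: Player I's best replies are L→D, R→C; Player 2's induced payoffs 1, -8; outcome (D, L), payoffs (5, 1).
Player 2 gets 1 moving first and 3 moving second, so Player 2 prefers to move second.

second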